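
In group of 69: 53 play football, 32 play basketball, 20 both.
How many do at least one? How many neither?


|A∪B| = 53+32-20 = 65
Neither = 69-65 = 4

At least one: 65; Neither: 4


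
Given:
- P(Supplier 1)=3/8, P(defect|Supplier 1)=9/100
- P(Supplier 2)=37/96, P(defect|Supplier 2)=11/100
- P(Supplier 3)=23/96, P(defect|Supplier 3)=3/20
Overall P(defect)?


P(B) = Σ P(B|Aᵢ)×P(Aᵢ)
  9/100×3/8 = 27/800
  11/100×37/96 = 407/9600
  3/20×23/96 = 23/640
Sum = 269/2400

P(defect) = 269/2400 ≈ 11.21%


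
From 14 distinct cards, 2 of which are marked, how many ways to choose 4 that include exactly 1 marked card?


Choose 1 of the 2 marked cards and 3 of the other 12 cards:
C(2,1)×C(12,3) = 2×220 = 440

440


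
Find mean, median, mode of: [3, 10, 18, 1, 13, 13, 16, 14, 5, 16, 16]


Sorted: [1, 3, 5, 10, 13, 13, 14, 16, 16, 16, 18]
Mean = 125/11
Median = 13
Freq: {3: 1, 10: 1, 18: 1, 1: 1, 13: 2, 16: 3, 14: 1, 5: 1}
Mode: [16]

Mean=125/11, Median=13, Mode=16


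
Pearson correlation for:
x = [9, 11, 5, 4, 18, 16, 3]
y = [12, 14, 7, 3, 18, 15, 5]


n=7, Σx=66, Σy=74, Σxy=888, Σx²=832, Σy²=972
r = (7×888 - 66×74)/√((7×832 - 66²)(7×972 - 74²))
= 1332/√(1468×1328) = 1332/√1949504 ≈ 1332/1396.2464 ≈ 0.9540

r ≈ 0.9540


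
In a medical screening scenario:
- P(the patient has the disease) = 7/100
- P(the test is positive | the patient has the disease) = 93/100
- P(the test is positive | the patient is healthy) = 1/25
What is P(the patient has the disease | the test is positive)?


Using Bayes' theorem:
P(A|B) = P(B|A)·P(A) / P(B)

P(the test is positive) = 93/100 × 7/100 + 1/25 × 93/100
= 651/10000 + 93/2500 = 1023/10000

P(the patient has the disease|the test is positive) = (651/10000) / (1023/10000) = 7/11

P(the patient has the disease|the test is positive) = 7/11 ≈ 63.64%


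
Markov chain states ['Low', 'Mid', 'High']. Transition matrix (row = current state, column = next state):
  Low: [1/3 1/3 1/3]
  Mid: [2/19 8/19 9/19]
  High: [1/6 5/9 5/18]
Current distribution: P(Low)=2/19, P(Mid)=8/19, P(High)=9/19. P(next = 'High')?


P(next=High) = Σᵢ P(now=i)×P(i→High)
= 2/19×1/3 + 8/19×9/19 + 9/19×5/18
= 2/57 + 72/361 + 5/38 = 793/2166

P = 793/2166 ≈ 0.3661


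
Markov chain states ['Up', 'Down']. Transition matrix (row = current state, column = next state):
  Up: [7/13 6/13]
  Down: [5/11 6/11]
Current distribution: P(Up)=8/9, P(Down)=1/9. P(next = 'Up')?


P(next=Up) = Σᵢ P(now=i)×P(i→Up)
= 8/9×7/13 + 1/9×5/11
= 56/117 + 5/99 = 227/429

P = 227/429 ≈ 0.5291


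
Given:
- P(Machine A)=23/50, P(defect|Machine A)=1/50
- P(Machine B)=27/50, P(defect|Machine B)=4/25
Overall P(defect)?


P(B) = Σ P(B|Aᵢ)×P(Aᵢ)
  1/50×23/50 = 23/2500
  4/25×27/50 = 54/625
Sum = 239/2500

P(defect) = 239/2500 ≈ 9.56%


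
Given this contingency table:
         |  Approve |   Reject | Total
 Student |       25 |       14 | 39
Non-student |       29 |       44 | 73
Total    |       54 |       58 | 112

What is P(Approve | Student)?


P(Approve | Student) = 25/(25+14) = 25/39

P(Approve|Student) = 25/39 ≈ 64.10%


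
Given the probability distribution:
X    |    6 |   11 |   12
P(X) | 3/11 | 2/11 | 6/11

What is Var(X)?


E[X] = 112/11
E[X²] = 1214/11
Var(X) = E[X²] - (E[X])² = 1214/11 - 12544/121 = 810/121

Var(X) = 810/121 ≈ 6.6942


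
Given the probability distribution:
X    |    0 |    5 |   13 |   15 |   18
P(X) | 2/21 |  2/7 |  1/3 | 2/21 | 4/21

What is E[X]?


E[X] = Σ x·P(X=x)
= (0)×(2/21) + (5)×(2/7) + (13)×(1/3) + (15)×(2/21) + (18)×(4/21)
= 223/21

E[X] = 223/21


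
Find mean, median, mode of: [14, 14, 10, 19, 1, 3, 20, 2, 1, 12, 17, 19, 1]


Sorted: [1, 1, 1, 2, 3, 10, 12, 14, 14, 17, 19, 19, 20]
Mean = 133/13
Median = 12
Freq: {14: 2, 10: 1, 19: 2, 1: 3, 3: 1, 20: 1, 2: 1, 12: 1, 17: 1}
Mode: [1]

Mean=133/13, Median=12, Mode=1


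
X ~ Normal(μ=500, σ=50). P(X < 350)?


z = (350-500)/50 = -3.0
P(Z < -3.0) = 0.0013

P(X < 350) ≈ 0.0013


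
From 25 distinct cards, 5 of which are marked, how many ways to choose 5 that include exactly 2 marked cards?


Choose 2 of the 5 marked cards and 3 of the other 20 cards:
C(5,2)×C(20,3) = 10×1140 = 11400

11400


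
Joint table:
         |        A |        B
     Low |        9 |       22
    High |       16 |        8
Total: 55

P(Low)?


P(Low) = (9+22)/55 = 31/55

P(Low) = 31/55 ≈ 56.36%


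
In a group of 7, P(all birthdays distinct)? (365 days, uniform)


P(all different) = Π(365-i)/365 for i=0..6
= (365/365)×(364/365)×...×(359/365)
= 0.943764

P ≈ 0.9438 ≈ 94.38%


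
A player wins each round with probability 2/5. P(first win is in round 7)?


Geometric: P(X=7) = (1-p)^(k-1)×p = (3/5)^6×2/5 = 1458/78125

P(X=7) = 1458/78125 ≈ 1.87%


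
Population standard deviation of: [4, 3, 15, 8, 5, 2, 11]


Mean = 48/7
  (4-48/7)²=400/49
  (3-48/7)²=729/49
  (15-48/7)²=3249/49
  (8-48/7)²=64/49
  (5-48/7)²=169/49
  (2-48/7)²=1156/49
  (11-48/7)²=841/49
Σ(x-μ)² = 944/7
σ² = (944/7)/7 = 944/49

σ = √(944/49) ≈ 4.3892


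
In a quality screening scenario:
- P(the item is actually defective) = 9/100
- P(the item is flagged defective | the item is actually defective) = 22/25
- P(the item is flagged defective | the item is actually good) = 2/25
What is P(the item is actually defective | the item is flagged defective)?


Using Bayes' theorem:
P(A|B) = P(B|A)·P(A) / P(B)

P(the item is flagged defective) = 22/25 × 9/100 + 2/25 × 91/100
= 99/1250 + 91/1250 = 19/125

P(the item is actually defective|the item is flagged defective) = (99/1250) / (19/125) = 99/190

P(the item is actually defective|the item is flagged defective) = 99/190 ≈ 52.11%


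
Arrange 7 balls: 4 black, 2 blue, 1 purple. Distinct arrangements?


7!/(4!×2!×1!) = 105

105


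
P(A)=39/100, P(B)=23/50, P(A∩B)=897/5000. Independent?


P(A)×P(B) = 897/5000
P(A∩B) = 897/5000
Equal ✓ → Independent

Yes, independent


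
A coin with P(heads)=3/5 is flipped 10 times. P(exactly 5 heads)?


Binomial: P(X=5) = C(10,5)×p^5×(1-p)^5
= 252 × 243/3125 × 32/3125 = 1959552/9765625

P(X=5) = 1959552/9765625 ≈ 20.07%


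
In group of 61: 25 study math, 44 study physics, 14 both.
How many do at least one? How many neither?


|A∪B| = 25+44-14 = 55
Neither = 61-55 = 6

At least one: 55; Neither: 6


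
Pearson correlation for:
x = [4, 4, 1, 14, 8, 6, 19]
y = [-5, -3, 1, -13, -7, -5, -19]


n=7, Σx=56, Σy=-51, Σxy=-660, Σx²=690, Σy²=639
r = (7×(-660) - 56×(-51))/√((7×690 - 56²)(7×639 - (-51)²))
= -1764/√(1694×1872) = -1764/√3171168 ≈ -1764/1780.7774 ≈ -0.9906

r ≈ -0.9906


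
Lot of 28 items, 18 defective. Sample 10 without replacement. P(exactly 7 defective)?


Hypergeometric: C(18,7)×C(10,3)/C(28,10)
= 31824×120/13123110 = 9792/33649

P(X=7) = 9792/33649 ≈ 29.10%


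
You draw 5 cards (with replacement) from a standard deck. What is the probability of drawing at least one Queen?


P(not a Queen) = 48/52 = 12/13
P(none in 5 draws) = (12/13)^5 = 248832/371293
P(≥1 Queen) = 1 - 248832/371293 = 122461/371293

P = 122461/371293 ≈ 32.98%


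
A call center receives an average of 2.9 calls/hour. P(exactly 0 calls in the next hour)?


Poisson(λ=2.9): P(X=0) = e^(-λ)×λ^k/k!
= e^(-2.9) × 2.9^0 / 0!
≈ 0.05502322006 × 1 / 1 ≈ 0.055023

P(X=0) ≈ 0.055023 ≈ 5.50%


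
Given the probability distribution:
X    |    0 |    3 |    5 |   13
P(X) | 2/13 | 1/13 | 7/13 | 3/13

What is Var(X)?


E[X] = 77/13
E[X²] = 691/13
Var(X) = E[X²] - (E[X])² = 691/13 - 5929/169 = 3054/169

Var(X) = 3054/169 ≈ 18.0710


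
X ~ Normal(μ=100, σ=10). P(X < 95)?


z = (95-100)/10 = -0.5
P(Z < -0.5) = 0.3085

P(X < 95) ≈ 0.3085


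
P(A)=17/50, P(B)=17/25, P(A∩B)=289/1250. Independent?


P(A)×P(B) = 289/1250
P(A∩B) = 289/1250
Equal ✓ → Independent

Yes, independent


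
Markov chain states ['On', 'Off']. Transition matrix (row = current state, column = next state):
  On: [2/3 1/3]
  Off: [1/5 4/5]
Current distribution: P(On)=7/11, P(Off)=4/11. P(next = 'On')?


P(next=On) = Σᵢ P(now=i)×P(i→On)
= 7/11×2/3 + 4/11×1/5
= 14/33 + 4/55 = 82/165

P = 82/165 ≈ 0.4970


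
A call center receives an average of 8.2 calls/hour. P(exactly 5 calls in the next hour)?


Poisson(λ=8.2): P(X=5) = e^(-λ)×λ^k/k!
= e^(-8.2) × 8.2^5 / 5!
≈ 0.00027465357 × 37073.98432 / 120 ≈ 0.084854

P(X=5) ≈ 0.084854 ≈ 8.49%


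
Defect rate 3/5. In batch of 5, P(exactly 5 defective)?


Binomial: P(X=5) = C(5,5)×p^5×(1-p)^0
= 1 × 243/3125 × 1 = 243/3125

P(X=5) = 243/3125 ≈ 7.78%


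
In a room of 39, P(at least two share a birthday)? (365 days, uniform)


P(all different) = Π(365-i)/365 for i=0..38
= 0.121780
P(match) = 1 - 0.121780 = 0.878220

P ≈ 0.8782 ≈ 87.82%


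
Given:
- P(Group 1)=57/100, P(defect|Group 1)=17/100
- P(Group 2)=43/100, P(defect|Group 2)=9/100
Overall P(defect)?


P(B) = Σ P(B|Aᵢ)×P(Aᵢ)
  17/100×57/100 = 969/10000
  9/100×43/100 = 387/10000
Sum = 339/2500

P(defect) = 339/2500 ≈ 13.56%


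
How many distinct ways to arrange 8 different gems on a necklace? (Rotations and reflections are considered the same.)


Free circular arrangements: rotations and reflections both identified.
(n-1)!/2 = 7!/2 = 5040/2 = 2520

2520


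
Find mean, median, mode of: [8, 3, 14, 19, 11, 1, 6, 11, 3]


Sorted: [1, 3, 3, 6, 8, 11, 11, 14, 19]
Mean = 76/9
Median = 8
Freq: {8: 1, 3: 2, 14: 1, 19: 1, 11: 2, 1: 1, 6: 1}
Mode: [3, 11]

Mean=76/9, Median=8, Mode=[3, 11]


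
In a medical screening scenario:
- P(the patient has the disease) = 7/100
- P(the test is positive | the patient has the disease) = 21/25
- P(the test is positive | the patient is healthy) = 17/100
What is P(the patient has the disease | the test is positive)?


Using Bayes' theorem:
P(A|B) = P(B|A)·P(A) / P(B)

P(the test is positive) = 21/25 × 7/100 + 17/100 × 93/100
= 147/2500 + 1581/10000 = 2169/10000

P(the patient has the disease|the test is positive) = (147/2500) / (2169/10000) = 196/723

P(the patient has the disease|the test is positive) = 196/723 ≈ 27.11%


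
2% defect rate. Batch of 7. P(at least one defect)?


P(all good) = (49/50)^7 = 678223072849/781250000000
P(≥1 defect) = 103026927151/781250000000

P = 103026927151/781250000000 ≈ 13.19%


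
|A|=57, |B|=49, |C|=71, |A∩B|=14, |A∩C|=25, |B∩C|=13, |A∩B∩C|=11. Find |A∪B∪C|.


|A∪B∪C| = 57+49+71-14-25-13+11 = 136

|A∪B∪C| = 136


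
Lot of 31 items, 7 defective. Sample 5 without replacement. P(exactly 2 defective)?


Hypergeometric: C(7,2)×C(24,3)/C(31,5)
= 21×2024/169911 = 2024/8091

P(X=2) = 2024/8091 ≈ 25.02%


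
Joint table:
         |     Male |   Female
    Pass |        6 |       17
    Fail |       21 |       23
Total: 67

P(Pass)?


P(Pass) = (6+17)/67 = 23/67

P(Pass) = 23/67 ≈ 34.33%


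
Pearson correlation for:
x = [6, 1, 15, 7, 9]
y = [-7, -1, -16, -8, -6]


n=5, Σx=38, Σy=-38, Σxy=-393, Σx²=392, Σy²=406
r = (5×(-393) - 38×(-38))/√((5×392 - 38²)(5×406 - (-38)²))
= -521/√(516×586) = -521/√302376 ≈ -521/549.8873 ≈ -0.9475

r ≈ -0.9475


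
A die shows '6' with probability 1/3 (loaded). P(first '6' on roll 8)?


Geometric: P(X=8) = (1-p)^(k-1)×p = (2/3)^7×1/3 = 128/6561

P(X=8) = 128/6561 ≈ 1.95%


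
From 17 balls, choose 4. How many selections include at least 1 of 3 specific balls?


Complement: C(17,4) - C(14,4) = 2380 - 1001 = 1379

1379


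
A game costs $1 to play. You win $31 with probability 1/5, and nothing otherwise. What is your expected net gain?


E[gain] = (31-1)×1/5 + (-1)×4/5
= 6 - 4/5 = 26/5

Expected net gain = $26/5 ≈ $5.20


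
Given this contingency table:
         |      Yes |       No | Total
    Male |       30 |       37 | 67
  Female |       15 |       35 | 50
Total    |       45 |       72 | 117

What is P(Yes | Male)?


P(Yes | Male) = 30/(30+37) = 30/67

P(Yes|Male) = 30/67 ≈ 44.78%


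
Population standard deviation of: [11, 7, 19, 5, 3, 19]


Mean = 64/6 = 32/3
  (11-32/3)²=1/9
  (7-32/3)²=121/9
  (19-32/3)²=625/9
  (5-32/3)²=289/9
  (3-32/3)²=529/9
  (19-32/3)²=625/9
Σ(x-μ)² = 730/3
σ² = (730/3)/6 = 365/9

σ = √(365/9) ≈ 6.3683


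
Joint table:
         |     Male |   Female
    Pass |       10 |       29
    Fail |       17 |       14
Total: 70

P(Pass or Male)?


P(Pass∨Male) = P(Pass) + P(Male) - P(Pass∧Male)
= (39 + 27 - 10)/70 = 56/70 = 4/5

P = 4/5 ≈ 80.00%


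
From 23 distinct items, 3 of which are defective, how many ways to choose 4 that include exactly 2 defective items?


Choose 2 of the 3 defective items and 2 of the other 20 items:
C(3,2)×C(20,2) = 3×190 = 570

570


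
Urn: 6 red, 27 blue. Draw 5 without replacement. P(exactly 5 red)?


Hypergeometric: C(6,5)×C(27,0)/C(33,5)
= 6×1/237336 = 1/39556

P(X=5) = 1/39556 ≈ 0.00%


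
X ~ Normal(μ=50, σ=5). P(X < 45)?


z = (45-50)/5 = -1.0
P(Z < -1.0) = 0.1587

P(X < 45) ≈ 0.1587


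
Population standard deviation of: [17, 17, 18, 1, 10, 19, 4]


Mean = 86/7
  (17-86/7)²=1089/49
  (17-86/7)²=1089/49
  (18-86/7)²=1600/49
  (1-86/7)²=6241/49
  (10-86/7)²=256/49
  (19-86/7)²=2209/49
  (4-86/7)²=3364/49
Σ(x-μ)² = 2264/7
σ² = (2264/7)/7 = 2264/49

σ = √(2264/49) ≈ 6.7974


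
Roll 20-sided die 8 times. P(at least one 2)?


P(no 2)^8 = (19/20)^8 = 16983563041/25600000000
P(≥1) = 1 - 16983563041/25600000000 = 8616436959/25600000000

P = 8616436959/25600000000 ≈ 33.66%


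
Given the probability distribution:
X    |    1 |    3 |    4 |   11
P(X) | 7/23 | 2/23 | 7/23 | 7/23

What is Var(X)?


E[X] = 118/23
E[X²] = 984/23
Var(X) = E[X²] - (E[X])² = 984/23 - 13924/529 = 8708/529

Var(X) = 8708/529 ≈ 16.4612


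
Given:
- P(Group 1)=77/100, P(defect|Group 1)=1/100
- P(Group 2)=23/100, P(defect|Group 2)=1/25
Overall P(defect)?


P(B) = Σ P(B|Aᵢ)×P(Aᵢ)
  1/100×77/100 = 77/10000
  1/25×23/100 = 23/2500
Sum = 169/10000

P(defect) = 169/10000 ≈ 1.69%


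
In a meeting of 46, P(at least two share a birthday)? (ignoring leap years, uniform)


P(all different) = Π(365-i)/365 for i=0..45
= 0.051747
P(match) = 1 - 0.051747 = 0.948253

P ≈ 0.9483 ≈ 94.83%


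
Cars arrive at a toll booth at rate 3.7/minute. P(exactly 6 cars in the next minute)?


Poisson(λ=3.7): P(X=6) = e^(-λ)×λ^k/k!
= e^(-3.7) × 3.7^6 / 6!
≈ 0.02472352647 × 2565.726409 / 720 ≈ 0.088103

P(X=6) ≈ 0.088103 ≈ 8.81%


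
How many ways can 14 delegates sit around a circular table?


Circular arrangements of 14 distinct objects: fix one position to break rotational symmetry.
(n-1)! = 13! = 6227020800

6227020800


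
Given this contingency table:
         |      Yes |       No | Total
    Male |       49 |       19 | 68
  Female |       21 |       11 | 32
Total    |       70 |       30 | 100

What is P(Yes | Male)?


P(Yes | Male) = 49/(49+19) = 49/68

P(Yes|Male) = 49/68 ≈ 72.06%


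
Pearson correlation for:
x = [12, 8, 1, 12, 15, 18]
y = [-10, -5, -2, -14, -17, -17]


n=6, Σx=66, Σy=-65, Σxy=-891, Σx²=902, Σy²=903
r = (6×(-891) - 66×(-65))/√((6×902 - 66²)(6×903 - (-65)²))
= -1056/√(1056×1193) = -1056/√1259808 ≈ -1056/1122.4117 ≈ -0.9408

r ≈ -0.9408


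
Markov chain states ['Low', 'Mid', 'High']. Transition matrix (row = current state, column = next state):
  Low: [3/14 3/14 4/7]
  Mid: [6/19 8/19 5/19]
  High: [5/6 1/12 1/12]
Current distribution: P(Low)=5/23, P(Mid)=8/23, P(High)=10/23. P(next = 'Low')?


P(next=Low) = Σᵢ P(now=i)×P(i→Low)
= 5/23×3/14 + 8/23×6/19 + 10/23×5/6
= 15/322 + 48/437 + 25/69 = 9521/18354

P = 9521/18354 ≈ 0.5187


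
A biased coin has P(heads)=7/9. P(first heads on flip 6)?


Geometric: P(X=6) = (1-p)^(k-1)×p = (2/9)^5×7/9 = 224/531441

P(X=6) = 224/531441 ≈ 0.04%


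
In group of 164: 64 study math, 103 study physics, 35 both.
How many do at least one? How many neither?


|A∪B| = 64+103-35 = 132
Neither = 164-132 = 32

At least one: 132; Neither: 32


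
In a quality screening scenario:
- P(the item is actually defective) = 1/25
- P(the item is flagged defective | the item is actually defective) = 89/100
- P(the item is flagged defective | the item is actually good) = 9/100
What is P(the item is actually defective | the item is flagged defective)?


Using Bayes' theorem:
P(A|B) = P(B|A)·P(A) / P(B)

P(the item is flagged defective) = 89/100 × 1/25 + 9/100 × 24/25
= 89/2500 + 54/625 = 61/500

P(the item is actually defective|the item is flagged defective) = (89/2500) / (61/500) = 89/305

P(the item is actually defective|the item is flagged defective) = 89/305 ≈ 29.18%


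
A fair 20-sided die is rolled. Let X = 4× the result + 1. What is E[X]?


E[die] = (1+20)/2 = 21/2
E[X] = 4×21/2 + 1 = 43

E[X] = 43


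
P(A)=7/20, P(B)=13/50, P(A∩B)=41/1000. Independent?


P(A)×P(B) = 91/1000
P(A∩B) = 41/1000
Not equal → NOT independent

No, not independent


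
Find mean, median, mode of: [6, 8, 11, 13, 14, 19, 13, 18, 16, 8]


Sorted: [6, 8, 8, 11, 13, 13, 14, 16, 18, 19]
Mean = 126/10 = 63/5
Median = 13
Freq: {6: 1, 8: 2, 11: 1, 13: 2, 14: 1, 19: 1, 18: 1, 16: 1}
Mode: [8, 13]

Mean=63/5, Median=13, Mode=[8, 13]


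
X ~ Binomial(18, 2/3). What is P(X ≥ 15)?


P(X ≥ 15) = Σ P(X=i) for i=15..18
P(X=15) = 8912896/129140163
P(X=16) = 1114112/43046721
P(X=17) = 262144/43046721
P(X=18) = 262144/387420489
Sum = 39387136/387420489

P(X ≥ 15) = 39387136/387420489 ≈ 10.17%


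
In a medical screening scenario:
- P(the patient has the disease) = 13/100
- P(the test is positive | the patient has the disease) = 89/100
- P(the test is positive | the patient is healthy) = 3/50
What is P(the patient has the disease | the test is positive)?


Using Bayes' theorem:
P(A|B) = P(B|A)·P(A) / P(B)

P(the test is positive) = 89/100 × 13/100 + 3/50 × 87/100
= 1157/10000 + 261/5000 = 1679/10000

P(the patient has the disease|the test is positive) = (1157/10000) / (1679/10000) = 1157/1679

P(the patient has the disease|the test is positive) = 1157/1679 ≈ 68.91%


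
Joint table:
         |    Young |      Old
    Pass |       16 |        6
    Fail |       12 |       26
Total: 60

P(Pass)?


P(Pass) = (16+6)/60 = 22/60 = 11/30

P(Pass) = 11/30 ≈ 36.67%


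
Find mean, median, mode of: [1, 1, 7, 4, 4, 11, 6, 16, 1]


Sorted: [1, 1, 1, 4, 4, 6, 7, 11, 16]
Mean = 51/9 = 17/3
Median = 4
Freq: {1: 3, 7: 1, 4: 2, 11: 1, 6: 1, 16: 1}
Mode: [1]

Mean=17/3, Median=4, Mode=1


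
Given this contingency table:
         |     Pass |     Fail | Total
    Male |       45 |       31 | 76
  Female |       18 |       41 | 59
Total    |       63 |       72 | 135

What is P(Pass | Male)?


P(Pass | Male) = 45/(45+31) = 45/76

P(Pass|Male) = 45/76 ≈ 59.21%


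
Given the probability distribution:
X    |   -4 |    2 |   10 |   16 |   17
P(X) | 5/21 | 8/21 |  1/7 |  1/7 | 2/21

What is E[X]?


E[X] = Σ x·P(X=x)
= (-4)×(5/21) + (2)×(8/21) + (10)×(1/7) + (16)×(1/7) + (17)×(2/21)
= 36/7

E[X] = 36/7


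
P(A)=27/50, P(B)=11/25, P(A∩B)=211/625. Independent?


P(A)×P(B) = 297/1250
P(A∩B) = 211/625
Not equal → NOT independent

No, not independent


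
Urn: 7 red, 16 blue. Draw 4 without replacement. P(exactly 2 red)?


Hypergeometric: C(7,2)×C(16,2)/C(23,4)
= 21×120/8855 = 72/253

P(X=2) = 72/253 ≈ 28.46%


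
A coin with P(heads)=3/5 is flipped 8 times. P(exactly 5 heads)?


Binomial: P(X=5) = C(8,5)×p^5×(1-p)^3
= 56 × 243/3125 × 8/125 = 108864/390625

P(X=5) = 108864/390625 ≈ 27.87%


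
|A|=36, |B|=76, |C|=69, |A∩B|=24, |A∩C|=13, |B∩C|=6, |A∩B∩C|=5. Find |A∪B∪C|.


|A∪B∪C| = 36+76+69-24-13-6+5 = 143

|A∪B∪C| = 143


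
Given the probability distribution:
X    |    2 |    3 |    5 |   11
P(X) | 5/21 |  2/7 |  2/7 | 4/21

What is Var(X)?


E[X] = 34/7
E[X²] = 236/7
Var(X) = E[X²] - (E[X])² = 236/7 - 1156/49 = 496/49

Var(X) = 496/49 ≈ 10.1224


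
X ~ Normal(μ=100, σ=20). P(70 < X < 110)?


z₁=(70-100)/20=-1.5, z₂=(110-100)/20=0.5
P = Φ(0.5) - Φ(-1.5) = 0.691462 - 0.066807 = 0.624655 ≈ 0.6247

P(70 < X < 110) ≈ 0.6247


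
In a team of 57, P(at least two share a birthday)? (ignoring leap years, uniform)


P(all different) = Π(365-i)/365 for i=0..56
= 0.009878
P(match) = 1 - 0.009878 = 0.990122

P ≈ 0.9901 ≈ 99.01%


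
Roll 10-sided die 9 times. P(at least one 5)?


P(no 5)^9 = (9/10)^9 = 387420489/1000000000
P(≥1) = 1 - 387420489/1000000000 = 612579511/1000000000

P = 612579511/1000000000 ≈ 61.26%


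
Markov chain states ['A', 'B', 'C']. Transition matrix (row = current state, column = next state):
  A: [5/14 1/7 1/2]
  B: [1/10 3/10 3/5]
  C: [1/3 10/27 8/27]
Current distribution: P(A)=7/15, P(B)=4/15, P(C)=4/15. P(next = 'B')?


P(next=B) = Σᵢ P(now=i)×P(i→B)
= 7/15×1/7 + 4/15×3/10 + 4/15×10/27
= 1/15 + 2/25 + 8/81 = 497/2025

P = 497/2025 ≈ 0.2454


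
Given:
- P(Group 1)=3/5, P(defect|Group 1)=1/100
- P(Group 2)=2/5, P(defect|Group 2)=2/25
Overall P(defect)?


P(B) = Σ P(B|Aᵢ)×P(Aᵢ)
  1/100×3/5 = 3/500
  2/25×2/5 = 4/125
Sum = 19/500

P(defect) = 19/500 ≈ 3.80%


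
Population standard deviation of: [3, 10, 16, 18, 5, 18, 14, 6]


Mean = 90/8 = 45/4
  (3-45/4)²=1089/16
  (10-45/4)²=25/16
  (16-45/4)²=361/16
  (18-45/4)²=729/16
  (5-45/4)²=625/16
  (18-45/4)²=729/16
  (14-45/4)²=121/16
  (6-45/4)²=441/16
Σ(x-μ)² = 515/2
σ² = (515/2)/8 = 515/16

σ = √(515/16) ≈ 5.6734


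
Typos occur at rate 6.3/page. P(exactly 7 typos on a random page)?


Poisson(λ=6.3): P(X=7) = e^(-λ)×λ^k/k!
= e^(-6.3) × 6.3^7 / 7!
≈ 0.001836304777 × 393898.063917 / 5040 ≈ 0.143515

P(X=7) ≈ 0.143515 ≈ 14.35%


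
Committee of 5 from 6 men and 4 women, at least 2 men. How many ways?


Count by #men:
  2M,3W: C(6,2)×C(4,3)=60
  3M,2W: C(6,3)×C(4,2)=120
  4M,1W: C(6,4)×C(4,1)=60
  5M,0W: C(6,5)×C(4,0)=6
Total = 246

246


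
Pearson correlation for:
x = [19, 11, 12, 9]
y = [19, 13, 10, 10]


n=4, Σx=51, Σy=52, Σxy=714, Σx²=707, Σy²=730
r = (4×714 - 51×52)/√((4×707 - 51²)(4×730 - 52²))
= 204/√(227×216) = 204/√49032 ≈ 204/221.4317 ≈ 0.9213

r ≈ 0.9213


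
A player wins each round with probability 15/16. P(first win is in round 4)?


Geometric: P(X=4) = (1-p)^(k-1)×p = (1/16)^3×15/16 = 15/65536

P(X=4) = 15/65536 ≈ 0.02%


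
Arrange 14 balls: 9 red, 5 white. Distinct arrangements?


14!/(9!×5!) = 2002

2002


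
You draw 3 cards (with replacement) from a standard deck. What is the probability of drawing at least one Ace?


P(not a Ace) = 48/52 = 12/13
P(none in 3 draws) = (12/13)^3 = 1728/2197
P(≥1 Ace) = 1 - 1728/2197 = 469/2197

P = 469/2197 ≈ 21.35%


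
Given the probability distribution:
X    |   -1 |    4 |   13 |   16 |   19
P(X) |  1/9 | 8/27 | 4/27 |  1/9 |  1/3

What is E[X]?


E[X] = Σ x·P(X=x)
= (-1)×(1/9) + (4)×(8/27) + (13)×(4/27) + (16)×(1/9) + (19)×(1/3)
= 100/9

E[X] = 100/9


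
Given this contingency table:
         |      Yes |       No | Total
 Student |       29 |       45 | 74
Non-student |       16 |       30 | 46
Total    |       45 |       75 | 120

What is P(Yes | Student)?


P(Yes | Student) = 29/(29+45) = 29/74

P(Yes|Student) = 29/74 ≈ 39.19%


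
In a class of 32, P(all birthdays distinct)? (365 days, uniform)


P(all different) = Π(365-i)/365 for i=0..31
= (365/365)×(364/365)×...×(334/365)
= 0.246652

P ≈ 0.2467 ≈ 24.67%


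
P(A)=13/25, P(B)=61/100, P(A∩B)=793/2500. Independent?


P(A)×P(B) = 793/2500
P(A∩B) = 793/2500
Equal ✓ → Independent

Yes, independent


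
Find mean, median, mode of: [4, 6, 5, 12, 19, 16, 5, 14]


Sorted: [4, 5, 5, 6, 12, 14, 16, 19]
Mean = 81/8
Median = 9
Freq: {4: 1, 6: 1, 5: 2, 12: 1, 19: 1, 16: 1, 14: 1}
Mode: [5]

Mean=81/8, Median=9, Mode=5


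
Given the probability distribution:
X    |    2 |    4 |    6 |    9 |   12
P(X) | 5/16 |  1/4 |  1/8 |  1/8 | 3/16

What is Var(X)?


E[X] = 23/4
E[X²] = 375/8
Var(X) = E[X²] - (E[X])² = 375/8 - 529/16 = 221/16

Var(X) = 221/16 ≈ 13.8125


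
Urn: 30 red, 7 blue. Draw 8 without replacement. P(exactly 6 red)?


Hypergeometric: C(30,6)×C(7,2)/C(37,8)
= 593775×21/38608020 = 277095/857956

P(X=6) = 277095/857956 ≈ 32.30%


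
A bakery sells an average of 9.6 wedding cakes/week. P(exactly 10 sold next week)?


Poisson(λ=9.6): P(X=10) = e^(-λ)×λ^k/k!
= e^(-9.6) × 9.6^10 / 10!
≈ 6.772873649e-05 × 6648326359.92 / 3628800 ≈ 0.124086

P(X=10) ≈ 0.124086 ≈ 12.41%


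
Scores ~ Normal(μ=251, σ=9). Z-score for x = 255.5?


z = (x - μ)/σ = (255.5 - 251)/9 = 0.5

z = 0.5


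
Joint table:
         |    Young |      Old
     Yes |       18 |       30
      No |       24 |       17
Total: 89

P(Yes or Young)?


P(Yes∨Young) = P(Yes) + P(Young) - P(Yes∧Young)
= (48 + 42 - 18)/89 = 72/89

P = 72/89 ≈ 80.90%


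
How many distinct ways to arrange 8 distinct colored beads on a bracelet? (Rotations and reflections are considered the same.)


Free circular arrangements: rotations and reflections both identified.
(n-1)!/2 = 7!/2 = 5040/2 = 2520

2520


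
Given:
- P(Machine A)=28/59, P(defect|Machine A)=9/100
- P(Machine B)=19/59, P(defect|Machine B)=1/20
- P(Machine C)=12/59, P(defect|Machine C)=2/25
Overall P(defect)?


P(B) = Σ P(B|Aᵢ)×P(Aᵢ)
  9/100×28/59 = 63/1475
  1/20×19/59 = 19/1180
  2/25×12/59 = 24/1475
Sum = 443/5900

P(defect) = 443/5900 ≈ 7.51%


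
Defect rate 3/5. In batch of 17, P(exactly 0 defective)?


Binomial: P(X=0) = C(17,0)×p^0×(1-p)^17
= 1 × 1 × 131072/762939453125 = 131072/762939453125

P(X=0) = 131072/762939453125 ≈ 0.00%


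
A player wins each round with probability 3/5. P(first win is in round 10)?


Geometric: P(X=10) = (1-p)^(k-1)×p = (2/5)^9×3/5 = 1536/9765625

P(X=10) = 1536/9765625 ≈ 0.02%


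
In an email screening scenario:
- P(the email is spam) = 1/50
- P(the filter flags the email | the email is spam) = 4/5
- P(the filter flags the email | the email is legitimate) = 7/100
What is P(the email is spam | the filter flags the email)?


Using Bayes' theorem:
P(A|B) = P(B|A)·P(A) / P(B)

P(the filter flags the email) = 4/5 × 1/50 + 7/100 × 49/50
= 2/125 + 343/5000 = 423/5000

P(the email is spam|the filter flags the email) = (2/125) / (423/5000) = 80/423

P(the email is spam|the filter flags the email) = 80/423 ≈ 18.91%


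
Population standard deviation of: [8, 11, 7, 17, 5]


Mean = 48/5
  (8-48/5)²=64/25
  (11-48/5)²=49/25
  (7-48/5)²=169/25
  (17-48/5)²=1369/25
  (5-48/5)²=529/25
Σ(x-μ)² = 436/5
σ² = (436/5)/5 = 436/25

σ = √(436/25) ≈ 4.1761


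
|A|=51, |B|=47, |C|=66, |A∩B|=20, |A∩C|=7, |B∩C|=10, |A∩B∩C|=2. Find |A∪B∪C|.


|A∪B∪C| = 51+47+66-20-7-10+2 = 129

|A∪B∪C| = 129


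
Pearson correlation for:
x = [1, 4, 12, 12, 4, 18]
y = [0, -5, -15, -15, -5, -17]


n=6, Σx=51, Σy=-57, Σxy=-706, Σx²=645, Σy²=789
r = (6×(-706) - 51×(-57))/√((6×645 - 51²)(6×789 - (-57)²))
= -1329/√(1269×1485) = -1329/√1884465 ≈ -1329/1372.7582 ≈ -0.9681

r ≈ -0.9681


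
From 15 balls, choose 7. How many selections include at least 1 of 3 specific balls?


Complement: C(15,7) - C(12,7) = 6435 - 792 = 5643

5643


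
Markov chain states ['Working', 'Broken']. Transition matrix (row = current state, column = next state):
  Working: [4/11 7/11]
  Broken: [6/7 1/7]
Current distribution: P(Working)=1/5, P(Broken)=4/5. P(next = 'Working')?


P(next=Working) = Σᵢ P(now=i)×P(i→Working)
= 1/5×4/11 + 4/5×6/7
= 4/55 + 24/35 = 292/385

P = 292/385 ≈ 0.7584


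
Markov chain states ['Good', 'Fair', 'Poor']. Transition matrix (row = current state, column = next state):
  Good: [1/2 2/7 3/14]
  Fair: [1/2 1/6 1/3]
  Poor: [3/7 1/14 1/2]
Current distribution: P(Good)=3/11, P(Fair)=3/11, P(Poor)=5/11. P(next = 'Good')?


P(next=Good) = Σᵢ P(now=i)×P(i→Good)
= 3/11×1/2 + 3/11×1/2 + 5/11×3/7
= 3/22 + 3/22 + 15/77 = 36/77

P = 36/77 ≈ 0.4675


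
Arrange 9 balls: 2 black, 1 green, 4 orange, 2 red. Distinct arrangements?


9!/(2!×1!×4!×2!) = 3780

3780


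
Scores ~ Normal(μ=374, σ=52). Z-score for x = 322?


z = (x - μ)/σ = (322 - 374)/52 = -1.0

z = -1.0


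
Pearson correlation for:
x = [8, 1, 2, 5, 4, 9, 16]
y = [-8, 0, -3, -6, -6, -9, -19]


n=7, Σx=45, Σy=-51, Σxy=-509, Σx²=447, Σy²=587
r = (7×(-509) - 45×(-51))/√((7×447 - 45²)(7×587 - (-51)²))
= -1268/√(1104×1508) = -1268/√1664832 ≈ -1268/1290.2837 ≈ -0.9827

r ≈ -0.9827


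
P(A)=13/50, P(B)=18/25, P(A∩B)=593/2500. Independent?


P(A)×P(B) = 117/625
P(A∩B) = 593/2500
Not equal → NOT independent

No, not independent


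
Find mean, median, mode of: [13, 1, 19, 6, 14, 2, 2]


Sorted: [1, 2, 2, 6, 13, 14, 19]
Mean = 57/7
Median = 6
Freq: {13: 1, 1: 1, 19: 1, 6: 1, 14: 1, 2: 2}
Mode: [2]

Mean=57/7, Median=6, Mode=2


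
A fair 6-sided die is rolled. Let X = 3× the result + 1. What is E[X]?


E[die] = (1+6)/2 = 7/2
E[X] = 3×7/2 + 1 = 23/2

E[X] = 23/2


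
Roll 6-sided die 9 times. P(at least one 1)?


P(no 1)^9 = (5/6)^9 = 1953125/10077696
P(≥1) = 1 - 1953125/10077696 = 8124571/10077696

P = 8124571/10077696 ≈ 80.62%


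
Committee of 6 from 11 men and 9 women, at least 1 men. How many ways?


Count by #men:
  1M,5W: C(11,1)×C(9,5)=1386
  2M,4W: C(11,2)×C(9,4)=6930
  3M,3W: C(11,3)×C(9,3)=13860
  4M,2W: C(11,4)×C(9,2)=11880
  5M,1W: C(11,5)×C(9,1)=4158
  6M,0W: C(11,6)×C(9,0)=462
Total = 38676

38676


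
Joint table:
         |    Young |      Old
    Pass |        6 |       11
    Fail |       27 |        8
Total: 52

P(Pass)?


P(Pass) = (6+11)/52 = 17/52

P(Pass) = 17/52 ≈ 32.69%


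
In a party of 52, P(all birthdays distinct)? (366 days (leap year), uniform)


P(all different) = Π(366-i)/366 for i=0..51
= (366/366)×(365/366)×...×(315/366)
= 0.022238

P ≈ 0.0222 ≈ 2.22%


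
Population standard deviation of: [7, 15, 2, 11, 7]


Mean = 42/5
  (7-42/5)²=49/25
  (15-42/5)²=1089/25
  (2-42/5)²=1024/25
  (11-42/5)²=169/25
  (7-42/5)²=49/25
Σ(x-μ)² = 476/5
σ² = (476/5)/5 = 476/25

σ = √(476/25) ≈ 4.3635


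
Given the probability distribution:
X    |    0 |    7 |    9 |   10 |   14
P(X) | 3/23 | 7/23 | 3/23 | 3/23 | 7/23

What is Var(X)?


E[X] = 204/23
E[X²] = 2258/23
Var(X) = E[X²] - (E[X])² = 2258/23 - 41616/529 = 10318/529

Var(X) = 10318/529 ≈ 19.5047


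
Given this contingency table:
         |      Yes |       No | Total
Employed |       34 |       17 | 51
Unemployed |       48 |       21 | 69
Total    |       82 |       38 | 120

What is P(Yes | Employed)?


P(Yes | Employed) = 34/(34+17) = 34/51 = 2/3

P(Yes|Employed) = 2/3 ≈ 66.67%


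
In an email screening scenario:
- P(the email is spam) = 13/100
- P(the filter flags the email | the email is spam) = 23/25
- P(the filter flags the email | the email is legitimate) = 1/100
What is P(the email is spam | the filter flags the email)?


Using Bayes' theorem:
P(A|B) = P(B|A)·P(A) / P(B)

P(the filter flags the email) = 23/25 × 13/100 + 1/100 × 87/100
= 299/2500 + 87/10000 = 1283/10000

P(the email is spam|the filter flags the email) = (299/2500) / (1283/10000) = 1196/1283

P(the email is spam|the filter flags the email) = 1196/1283 ≈ 93.22%


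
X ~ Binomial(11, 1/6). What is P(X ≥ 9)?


P(X ≥ 9) = Σ P(X=i) for i=9..11
P(X=9) = 1375/362797056
P(X=10) = 55/362797056
P(X=11) = 1/362797056
Sum = 53/13436928

P(X ≥ 9) = 53/13436928 ≈ 0.00%


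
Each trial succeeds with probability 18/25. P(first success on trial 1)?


Geometric: P(X=1) = (1-p)^(k-1)×p = (7/25)^0×18/25 = 18/25

P(X=1) = 18/25 ≈ 72.00%


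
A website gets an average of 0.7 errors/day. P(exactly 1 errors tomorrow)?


Poisson(λ=0.7): P(X=1) = e^(-λ)×λ^k/k!
= e^(-0.7) × 0.7^1 / 1!
≈ 0.4965853038 × 0.7 / 1 ≈ 0.347610

P(X=1) ≈ 0.347610 ≈ 34.76%


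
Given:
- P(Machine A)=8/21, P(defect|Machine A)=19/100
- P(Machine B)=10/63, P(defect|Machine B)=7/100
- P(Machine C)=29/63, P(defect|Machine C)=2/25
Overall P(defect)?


P(B) = Σ P(B|Aᵢ)×P(Aᵢ)
  19/100×8/21 = 38/525
  7/100×10/63 = 1/90
  2/25×29/63 = 58/1575
Sum = 379/3150

P(defect) = 379/3150 ≈ 12.03%


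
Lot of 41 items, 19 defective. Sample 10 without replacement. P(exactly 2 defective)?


Hypergeometric: C(19,2)×C(22,8)/C(41,10)
= 171×319770/1121099408 = 7695/157768

P(X=2) = 7695/157768 ≈ 4.88%


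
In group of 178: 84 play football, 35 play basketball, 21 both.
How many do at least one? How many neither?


|A∪B| = 84+35-21 = 98
Neither = 178-98 = 80

At least one: 98; Neither: 80


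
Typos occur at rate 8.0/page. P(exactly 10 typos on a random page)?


Poisson(λ=8.0): P(X=10) = e^(-λ)×λ^k/k!
= e^(-8.0) × 8.0^10 / 10!
≈ 0.0003354626279 × 1073741824 / 3628800 ≈ 0.099262

P(X=10) ≈ 0.099262 ≈ 9.93%


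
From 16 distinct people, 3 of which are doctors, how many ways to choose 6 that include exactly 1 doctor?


Choose 1 of the 3 doctors and 5 of the other 13 people:
C(3,1)×C(13,5) = 3×1287 = 3861

3861


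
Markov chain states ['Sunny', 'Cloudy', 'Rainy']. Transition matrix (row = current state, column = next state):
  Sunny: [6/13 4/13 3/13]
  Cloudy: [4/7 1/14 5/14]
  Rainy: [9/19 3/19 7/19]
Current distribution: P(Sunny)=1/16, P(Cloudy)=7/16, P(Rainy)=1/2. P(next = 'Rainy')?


P(next=Rainy) = Σᵢ P(now=i)×P(i→Rainy)
= 1/16×3/13 + 7/16×5/14 + 1/2×7/19
= 3/208 + 5/32 + 7/38 = 2805/7904

P = 2805/7904 ≈ 0.3549


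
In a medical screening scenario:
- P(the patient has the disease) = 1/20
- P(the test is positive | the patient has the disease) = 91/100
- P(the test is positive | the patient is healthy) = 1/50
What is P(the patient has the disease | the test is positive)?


Using Bayes' theorem:
P(A|B) = P(B|A)·P(A) / P(B)

P(the test is positive) = 91/100 × 1/20 + 1/50 × 19/20
= 91/2000 + 19/1000 = 129/2000

P(the patient has the disease|the test is positive) = (91/2000) / (129/2000) = 91/129

P(the patient has the disease|the test is positive) = 91/129 ≈ 70.54%


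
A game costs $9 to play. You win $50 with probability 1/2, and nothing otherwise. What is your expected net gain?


E[gain] = (50-9)×1/2 + (-9)×1/2
= 41/2 - 9/2 = 16

Expected net gain = $16 ≈ $16.00


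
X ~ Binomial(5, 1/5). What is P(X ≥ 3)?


P(X ≥ 3) = Σ P(X=i) for i=3..5
P(X=3) = 32/625
P(X=4) = 4/625
P(X=5) = 1/3125
Sum = 181/3125

P(X ≥ 3) = 181/3125 ≈ 5.79%


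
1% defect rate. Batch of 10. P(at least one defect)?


P(all good) = (99/100)^10 = 90438207500880449001/100000000000000000000
P(≥1 defect) = 9561792499119550999/100000000000000000000

P = 9561792499119550999/100000000000000000000 ≈ 9.56%


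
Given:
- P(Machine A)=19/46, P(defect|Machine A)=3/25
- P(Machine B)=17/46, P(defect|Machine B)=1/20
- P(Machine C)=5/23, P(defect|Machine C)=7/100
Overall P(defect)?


P(B) = Σ P(B|Aᵢ)×P(Aᵢ)
  3/25×19/46 = 57/1150
  1/20×17/46 = 17/920
  7/100×5/23 = 7/460
Sum = 383/4600

P(defect) = 383/4600 ≈ 8.33%


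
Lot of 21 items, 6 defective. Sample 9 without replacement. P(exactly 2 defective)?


Hypergeometric: C(6,2)×C(15,7)/C(21,9)
= 15×6435/293930 = 1485/4522

P(X=2) = 1485/4522 ≈ 32.84%


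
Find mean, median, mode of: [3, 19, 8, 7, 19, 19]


Sorted: [3, 7, 8, 19, 19, 19]
Mean = 75/6 = 25/2
Median = 27/2
Freq: {3: 1, 19: 3, 8: 1, 7: 1}
Mode: [19]

Mean=25/2, Median=27/2, Mode=19


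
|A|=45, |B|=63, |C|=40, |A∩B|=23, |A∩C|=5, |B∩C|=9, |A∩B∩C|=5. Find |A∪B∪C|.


|A∪B∪C| = 45+63+40-23-5-9+5 = 116

|A∪B∪C| = 116


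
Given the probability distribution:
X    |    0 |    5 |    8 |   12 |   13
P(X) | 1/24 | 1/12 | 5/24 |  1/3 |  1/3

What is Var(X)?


E[X] = 125/12
E[X²] = 479/4
Var(X) = E[X²] - (E[X])² = 479/4 - 15625/144 = 1619/144

Var(X) = 1619/144 ≈ 11.2431


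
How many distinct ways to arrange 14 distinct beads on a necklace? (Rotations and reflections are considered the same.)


Free circular arrangements: rotations and reflections both identified.
(n-1)!/2 = 13!/2 = 6227020800/2 = 3113510400

3113510400


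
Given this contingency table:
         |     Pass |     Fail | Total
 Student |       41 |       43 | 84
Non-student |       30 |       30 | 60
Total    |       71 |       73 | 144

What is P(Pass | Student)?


P(Pass | Student) = 41/(41+43) = 41/84

P(Pass|Student) = 41/84 ≈ 48.81%


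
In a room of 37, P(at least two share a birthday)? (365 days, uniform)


P(all different) = Π(365-i)/365 for i=0..36
= 0.151266
P(match) = 1 - 0.151266 = 0.848734

P ≈ 0.8487 ≈ 84.87%


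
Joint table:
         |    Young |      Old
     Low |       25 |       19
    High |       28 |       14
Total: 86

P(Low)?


P(Low) = (25+19)/86 = 44/86 = 22/43

P(Low) = 22/43 ≈ 51.16%


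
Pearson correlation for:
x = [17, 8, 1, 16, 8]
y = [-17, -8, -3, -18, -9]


n=5, Σx=50, Σy=-55, Σxy=-716, Σx²=674, Σy²=767
r = (5×(-716) - 50×(-55))/√((5×674 - 50²)(5×767 - (-55)²))
= -830/√(870×810) = -830/√704700 ≈ -830/839.4641 ≈ -0.9887

r ≈ -0.9887


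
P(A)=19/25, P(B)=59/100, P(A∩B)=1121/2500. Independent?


P(A)×P(B) = 1121/2500
P(A∩B) = 1121/2500
Equal ✓ → Independent

Yes, independent


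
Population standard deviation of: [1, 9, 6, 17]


Mean = 33/4
  (1-33/4)²=841/16
  (9-33/4)²=9/16
  (6-33/4)²=81/16
  (17-33/4)²=1225/16
Σ(x-μ)² = 539/4
σ² = (539/4)/4 = 539/16

σ = √(539/16) ≈ 5.8041


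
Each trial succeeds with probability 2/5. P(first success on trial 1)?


Geometric: P(X=1) = (1-p)^(k-1)×p = (3/5)^0×2/5 = 2/5

P(X=1) = 2/5 ≈ 40.00%


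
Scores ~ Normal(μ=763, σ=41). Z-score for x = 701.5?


z = (x - μ)/σ = (701.5 - 763)/41 = -1.5

z = -1.5


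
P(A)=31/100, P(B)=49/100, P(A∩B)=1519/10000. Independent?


P(A)×P(B) = 1519/10000
P(A∩B) = 1519/10000
Equal ✓ → Independent

Yes, independent


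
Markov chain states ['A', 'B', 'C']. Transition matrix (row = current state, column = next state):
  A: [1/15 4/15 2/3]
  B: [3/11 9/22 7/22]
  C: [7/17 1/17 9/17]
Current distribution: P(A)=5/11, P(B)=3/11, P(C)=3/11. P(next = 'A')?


P(next=A) = Σᵢ P(now=i)×P(i→A)
= 5/11×1/15 + 3/11×3/11 + 3/11×7/17
= 1/33 + 9/121 + 21/187 = 1339/6171

P = 1339/6171 ≈ 0.2170


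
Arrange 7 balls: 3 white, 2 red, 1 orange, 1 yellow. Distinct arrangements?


7!/(3!×2!×1!×1!) = 420

420


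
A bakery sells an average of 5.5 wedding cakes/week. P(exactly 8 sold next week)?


Poisson(λ=5.5): P(X=8) = e^(-λ)×λ^k/k!
= e^(-5.5) × 5.5^8 / 8!
≈ 0.004086771438 × 837339.378906 / 40320 ≈ 0.084871

P(X=8) ≈ 0.084871 ≈ 8.49%


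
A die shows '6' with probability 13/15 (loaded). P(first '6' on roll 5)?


Geometric: P(X=5) = (1-p)^(k-1)×p = (2/15)^4×13/15 = 208/759375

P(X=5) = 208/759375 ≈ 0.03%


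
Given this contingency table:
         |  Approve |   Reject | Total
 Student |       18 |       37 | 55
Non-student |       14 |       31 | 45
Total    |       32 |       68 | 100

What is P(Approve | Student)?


P(Approve | Student) = 18/(18+37) = 18/55

P(Approve|Student) = 18/55 ≈ 32.73%


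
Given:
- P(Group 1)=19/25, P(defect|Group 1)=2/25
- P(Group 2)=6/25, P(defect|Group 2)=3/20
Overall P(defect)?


P(B) = Σ P(B|Aᵢ)×P(Aᵢ)
  2/25×19/25 = 38/625
  3/20×6/25 = 9/250
Sum = 121/1250

P(defect) = 121/1250 ≈ 9.68%
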